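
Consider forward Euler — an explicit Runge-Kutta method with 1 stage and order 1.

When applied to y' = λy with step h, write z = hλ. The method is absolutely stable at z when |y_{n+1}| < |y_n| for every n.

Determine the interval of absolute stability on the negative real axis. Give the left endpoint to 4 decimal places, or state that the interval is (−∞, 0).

With y'=λy (z=hλ):
  order 1, 1-stage ⇒ R(z)=1+z
  (e.g. R(-0.56)=0.44000, |R|=0.44000)

Find x<0 with |R(x)|<1.
x=-0.56: |R|=0.4400
|R(-2.17)|=1.1700 |R(-0.96)|=0.0400 |R(-0.62)|=0.3800
Bisect:
  x_lo=-2.8933 |R|=1.8933  x_hi=-0.1469 |R|=0.8531
  mid=-1.52009 |R|=0.52009 →hi
  mid=-2.20668 |R|=1.20668 →lo
  mid=-1.86338 |R|=0.86338 →hi
  mid=-2.03503 |R|=1.03503 →lo
  mid=-1.94921 |R|=0.94921 →hi
  mid=-1.99212 |R|=0.99212 →hi
  mid=-2.01358 |R|=1.01358 →lo
  mid=-2.00285 |R|=1.00285 →lo
  mid=-1.99748 |R|=0.99748 →hi
  mid=-2.00017 |R|=1.00017 →lo
  ...
  [-2.00017,-2.00000] ⇒ x*=-2.0000
Stable set (-2.0000, 0).

(-2.0000, 0).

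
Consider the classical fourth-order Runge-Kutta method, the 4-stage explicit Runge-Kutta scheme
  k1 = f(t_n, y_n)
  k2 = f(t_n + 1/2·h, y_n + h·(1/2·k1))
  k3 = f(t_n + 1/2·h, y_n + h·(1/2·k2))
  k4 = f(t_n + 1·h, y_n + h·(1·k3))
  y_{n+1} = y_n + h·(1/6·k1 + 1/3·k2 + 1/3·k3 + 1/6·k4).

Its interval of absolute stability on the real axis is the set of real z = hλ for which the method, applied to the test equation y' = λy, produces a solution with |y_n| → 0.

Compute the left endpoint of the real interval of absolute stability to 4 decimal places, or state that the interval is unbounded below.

On y'=λy, z=hλ:
  order 4, 4-stage ⇒ R(z)=1+z+z^2/2+z^3/6+z^4/24
  (e.g. R(-0.41)=0.66374, |R|=0.66374)

Solve |R(x)|<1 on ℝ⁻.
x=-0.41: |R|=0.6637
|R(-2.74)|=0.9338 |R(-2.28)|=0.4698 |R(-0.93)|=0.3996
Bisect:
  x_lo=-3.5099 |R|=2.7667  x_hi=-0.3797 |R|=0.6841
  mid=-1.94481 |R|=0.31643 →hi
  mid=-2.72734 |R|=0.91608 →hi
  mid=-3.11861 |R|=1.63037 →lo
  mid=-2.92297 |R|=1.22821 →lo
  mid=-2.82516 |R|=1.06179 →lo
  mid=-2.77625 |R|=0.98645 →hi
  mid=-2.80070 |R|=1.02348 →lo
  mid=-2.78848 |R|=1.00481 →lo
  ...
  [-2.78542,-2.78523] ⇒ x*=-2.7853
Stable set (-2.7853, 0).

z* = -2.7853.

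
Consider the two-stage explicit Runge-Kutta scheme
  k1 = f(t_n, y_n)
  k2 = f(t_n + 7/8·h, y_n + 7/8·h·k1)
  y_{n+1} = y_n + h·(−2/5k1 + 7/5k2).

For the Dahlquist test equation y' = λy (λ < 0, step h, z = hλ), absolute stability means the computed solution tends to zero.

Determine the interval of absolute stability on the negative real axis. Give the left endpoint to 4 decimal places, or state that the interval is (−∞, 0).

(-0.8163, 0).

With y'=λy (z=hλ):
  k1=λy_n ⇒ h·k1=z·y_n;  k2=λ(1+7/8z)y_n ⇒ h·k2=z(1+7/8z)y_n
  y_{n+1}/y_n = 1 − 2/5z + 7/5z(1+7/8z) = 1 + z + 49/40z²
  ⇒ R(z) = 1 + z + 49/40z².

Solve |R(x)|<1 on ℝ⁻.
x=-1.47: |R|=2.1771
R=1: x+49/40x²=0 ⇒ x=−40/49=-0.8163; min R=1−1/(4·49/40)=0.7959>−1
Confirm numerically:
  x=-0.690: |R|=0.89322 <1
  x=-0.596: |R|=0.83914 <1
  x=-0.561: |R|=0.82453 <1
  x=-0.545: |R|=0.81886 <1
  x=-1.116: |R|=1.40968 >1
  x=-1.061: |R|=1.31801 >1
  x=-0.936: |R|=1.13722 >1
So |R|<1 on (-0.8163, 0).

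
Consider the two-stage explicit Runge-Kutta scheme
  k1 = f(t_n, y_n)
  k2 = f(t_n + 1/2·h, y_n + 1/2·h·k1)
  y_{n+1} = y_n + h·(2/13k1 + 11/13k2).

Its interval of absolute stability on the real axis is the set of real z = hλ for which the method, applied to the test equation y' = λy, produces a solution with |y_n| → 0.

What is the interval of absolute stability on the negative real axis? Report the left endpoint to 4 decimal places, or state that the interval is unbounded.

Test eqn y'=λy, z=hλ:
  k1=λy_n ⇒ h·k1=z·y_n;  k2=λ(1+1/2z)y_n ⇒ h·k2=z(1+1/2z)y_n
  y_{n+1}/y_n = 1 + 2/13z + 11/13z(1+1/2z) = 1 + z + 11/26z²
  ⇒ R(z) = 1 + z + 11/26z².

Boundary: |R(x)|=1, x<0.
x=-1.06: |R|=0.4154
R=1: x+11/26x²=0 ⇒ x=−26/11=-2.3636; min R=1−1/(4·11/26)=0.4091>−1
Confirm numerically:
  x=-1.754: |R|=0.54760 <1
  x=-1.552: |R|=0.46707 <1
  x=-1.300: |R|=0.41500 <1
  x=-1.277: |R|=0.41292 <1
  x=-2.927: |R|=1.69764 >1
  x=-2.794: |R|=1.50872 >1
Stable set (-2.3636, 0).

z∈(-2.3636,0).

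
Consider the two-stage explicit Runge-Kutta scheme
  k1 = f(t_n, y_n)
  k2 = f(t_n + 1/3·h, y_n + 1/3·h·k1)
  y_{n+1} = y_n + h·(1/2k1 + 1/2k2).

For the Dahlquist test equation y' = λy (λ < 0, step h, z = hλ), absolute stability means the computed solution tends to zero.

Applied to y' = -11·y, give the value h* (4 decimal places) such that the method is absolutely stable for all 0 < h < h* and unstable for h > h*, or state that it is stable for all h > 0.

(-6.0000,0); λ=-11 ⇒ h* = (6)/11 = 0.5455.

Test eqn y'=λy, z=hλ:
  k1=λy_n ⇒ h·k1=z·y_n;  k2=λ(1+1/3z)y_n ⇒ h·k2=z(1+1/3z)y_n
  y_{n+1}/y_n = 1 + 1/2z + 1/2z(1+1/3z) = 1 + z + 1/6z²
  ⇒ R(z) = 1 + z + 1/6z².

Boundary: |R(x)|=1, x<0.
x=-0.49: |R|=0.5500
R=1: x+1/6x²=0 ⇒ x=−6=-6.0000; min R=1−1/(4·1/6)=-0.5000>−1
Confirm numerically:
  x=-5.815: |R|=0.82070 <1
  x=-4.080: |R|=0.30560 <1
  x=-3.099: |R|=0.49837 <1
  x=-6.464: |R|=1.49988 >1
  x=-6.213: |R|=1.22056 >1
  x=-6.029: |R|=1.02914 >1
Stable set (-6.0000, 0).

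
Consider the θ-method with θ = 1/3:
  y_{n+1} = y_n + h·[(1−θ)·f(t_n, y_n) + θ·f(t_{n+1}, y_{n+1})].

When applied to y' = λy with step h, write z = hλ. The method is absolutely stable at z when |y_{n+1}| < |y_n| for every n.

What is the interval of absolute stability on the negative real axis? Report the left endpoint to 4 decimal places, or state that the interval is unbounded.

On y'=λy, z=hλ:
  y_{n+1} = y_n + z·[2/3·y_n + 1/3·y_{n+1}] ⇒ (1 − 1/3z)y_{n+1} = (1 + 2/3z)y_n
  R(z) = (1 + 2/3z)/(1 − 1/3z).

Boundary: |R(x)|=1, x<0.
x=-1.22: |R|=0.1327
R=−1: 1+2/3x = −1+1/3x ⇒ -1/3x=2 ⇒ x=2/(-1/3)=-6.0000
Confirm numerically:
  x=-5.880: |R|=0.98649 <1
  x=-5.550: |R|=0.94737 <1
  x=-4.824: |R|=0.84969 <1
  x=-6.519: |R|=1.05452 >1
  x=-6.430: |R|=1.04560 >1
  x=-6.146: |R|=1.01596 >1
Interval (-6.0000, 0).

(-6.0000, 0).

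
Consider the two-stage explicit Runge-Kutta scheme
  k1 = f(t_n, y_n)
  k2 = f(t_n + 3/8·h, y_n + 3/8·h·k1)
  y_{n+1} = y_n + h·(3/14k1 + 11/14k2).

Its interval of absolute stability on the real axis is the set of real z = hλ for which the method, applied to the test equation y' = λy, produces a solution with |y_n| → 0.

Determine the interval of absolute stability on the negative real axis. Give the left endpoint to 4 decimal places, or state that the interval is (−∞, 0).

Set f=λy, z=hλ:
  k1=λy_n ⇒ h·k1=z·y_n;  k2=λ(1+3/8z)y_n ⇒ h·k2=z(1+3/8z)y_n
  y_{n+1}/y_n = 1 + 3/14z + 11/14z(1+3/8z) = 1 + z + 33/112z²
  ⇒ R(z) = 1 + z + 33/112z².

Find x<0 with |R(x)|<1.
x=-0.95: |R|=0.3159
R=1: x+33/112x²=0 ⇒ x=−112/33=-3.3939; min R=1−1/(4·33/112)=0.1515>−1
Confirm numerically:
  x=-2.984: |R|=0.63958 <1
  x=-2.710: |R|=0.45389 <1
  x=-2.418: |R|=0.30470 <1
  x=-1.816: |R|=0.15569 <1
  x=-3.861: |R|=1.53134 >1
  x=-3.571: |R|=1.18630 >1
Stable set (-3.3939, 0).

(-3.3939, 0).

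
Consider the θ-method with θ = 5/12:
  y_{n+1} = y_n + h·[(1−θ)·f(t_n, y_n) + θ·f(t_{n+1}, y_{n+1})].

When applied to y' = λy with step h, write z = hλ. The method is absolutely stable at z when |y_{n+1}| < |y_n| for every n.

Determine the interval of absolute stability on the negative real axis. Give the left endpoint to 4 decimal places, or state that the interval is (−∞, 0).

z∈(-12.0000,0).

On y'=λy, z=hλ:
  y_{n+1} = y_n + z·[7/12·y_n + 5/12·y_{n+1}] ⇒ (1 − 5/12z)y_{n+1} = (1 + 7/12z)y_n
  Hence R(z) = (1 + 7/12z)/(1 − 5/12z).

Find x<0 with |R(x)|<1.
x=-1.6: |R|=0.0400
R=−1: 1+7/12x = −1+5/12x ⇒ -1/6x=2 ⇒ x=2/(-1/6)=-12.0000
Confirm numerically:
  x=-11.646: |R|=0.98992 <1
  x=-11.437: |R|=0.98372 <1
  x=-10.181: |R|=0.94217 <1
  x=-7.427: |R|=0.81386 <1
  x=-12.548: |R|=1.01466 >1
  x=-12.279: |R|=1.00760 >1
  x=-12.241: |R|=1.00658 >1
Stable set (-12.0000, 0).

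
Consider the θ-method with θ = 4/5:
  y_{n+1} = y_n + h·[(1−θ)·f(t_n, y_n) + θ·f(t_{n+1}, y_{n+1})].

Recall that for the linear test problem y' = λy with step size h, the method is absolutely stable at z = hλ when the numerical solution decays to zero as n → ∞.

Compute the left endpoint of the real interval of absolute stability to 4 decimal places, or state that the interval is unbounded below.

Set f=λy, z=hλ:
  y_{n+1} = y_n + z·[1/5·y_n + 4/5·y_{n+1}] ⇒ (1 − 4/5z)y_{n+1} = (1 + 1/5z)y_n
  Hence R(z) = (1 + 1/5z)/(1 − 4/5z).

Solve |R(x)|<1 on ℝ⁻.
x=-1.7: |R|=0.2797
x=-2: |R|=0.2308
x=-10: |R|=0.1111
x=-100: |R|=0.2346
θ=4/5≥1/2 ⇒ |1+1/5x|<|1−4/5x| ∀x<0 ⇒ unbounded interval.

unbounded; (−∞, 0).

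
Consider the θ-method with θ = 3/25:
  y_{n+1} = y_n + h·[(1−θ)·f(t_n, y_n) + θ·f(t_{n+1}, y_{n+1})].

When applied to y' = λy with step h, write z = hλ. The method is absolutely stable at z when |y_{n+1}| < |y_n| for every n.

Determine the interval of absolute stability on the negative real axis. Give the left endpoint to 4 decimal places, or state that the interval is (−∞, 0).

z∈(-2.6316,0).

Set f=λy, z=hλ:
  y_{n+1} = y_n + z·[22/25·y_n + 3/25·y_{n+1}] ⇒ (1 − 3/25z)y_{n+1} = (1 + 22/25z)y_n
  ⇒ R(z) = (1 + 22/25z)/(1 − 3/25z).

Solve |R(x)|<1 on ℝ⁻.
x=-0.85: |R|=0.2287
R=−1: 1+22/25x = −1+3/25x ⇒ -19/25x=2 ⇒ x=2/(-19/25)=-2.6316
Confirm numerically:
  x=-2.433: |R|=0.88319 <1
  x=-1.314: |R|=0.13503 <1
  x=-1.273: |R|=0.10431 <1
  x=-1.218: |R|=0.06268 <1
  x=-3.060: |R|=1.23815 >1
  x=-2.981: |R|=1.19559 >1
So |R|<1 on (-2.6316, 0).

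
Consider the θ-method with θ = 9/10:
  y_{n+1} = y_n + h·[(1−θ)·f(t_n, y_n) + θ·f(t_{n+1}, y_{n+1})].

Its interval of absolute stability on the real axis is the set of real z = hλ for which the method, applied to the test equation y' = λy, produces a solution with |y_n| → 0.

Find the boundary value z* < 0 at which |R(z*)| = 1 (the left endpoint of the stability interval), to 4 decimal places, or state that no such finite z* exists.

(−∞, 0) — no finite endpoint.

With y'=λy (z=hλ):
  y_{n+1} = y_n + z·[1/10·y_n + 9/10·y_{n+1}] ⇒ (1 − 9/10z)y_{n+1} = (1 + 1/10z)y_n
  ⇒ R(z) = (1 + 1/10z)/(1 − 9/10z).

Solve |R(x)|<1 on ℝ⁻.
x=-1.77: |R|=0.3174
x=-2: |R|=0.2857
x=-10: |R|=0.0000
x=-100: |R|=0.0989
θ=9/10≥1/2 ⇒ |1+1/10x|<|1−9/10x| ∀x<0 ⇒ stable on all of ℝ⁻.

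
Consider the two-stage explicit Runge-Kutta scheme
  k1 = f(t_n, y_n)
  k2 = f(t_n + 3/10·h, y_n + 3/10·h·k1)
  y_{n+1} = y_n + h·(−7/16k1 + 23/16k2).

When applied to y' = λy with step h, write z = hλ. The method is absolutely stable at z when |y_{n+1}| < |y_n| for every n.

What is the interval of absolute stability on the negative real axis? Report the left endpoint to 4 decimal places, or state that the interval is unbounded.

z∈(-2.3188,0).

Set f=λy, z=hλ:
  k1=λy_n ⇒ h·k1=z·y_n;  k2=λ(1+3/10z)y_n ⇒ h·k2=z(1+3/10z)y_n
  y_{n+1}/y_n = 1 − 7/16z + 23/16z(1+3/10z) = 1 + z + 69/160z²
  Hence R(z) = 1 + z + 69/160z².

Solve |R(x)|<1 on ℝ⁻.
x=-1.05: |R|=0.4255
R=1: x+69/160x²=0 ⇒ x=−160/69=-2.3188; min R=1−1/(4·69/160)=0.4203>−1
Confirm numerically:
  x=-2.036: |R|=0.75166 <1
  x=-1.080: |R|=0.42301 <1
  x=-0.938: |R|=0.44143 <1
  x=-2.754: |R|=1.51682 >1
  x=-2.693: |R|=1.43453 >1
  x=-2.688: |R|=1.42793 >1
Stable set (-2.3188, 0).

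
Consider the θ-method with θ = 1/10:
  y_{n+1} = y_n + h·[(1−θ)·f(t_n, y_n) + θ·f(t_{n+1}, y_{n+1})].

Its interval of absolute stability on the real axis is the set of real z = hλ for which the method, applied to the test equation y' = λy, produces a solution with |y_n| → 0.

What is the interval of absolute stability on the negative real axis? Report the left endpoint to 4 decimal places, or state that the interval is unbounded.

z∈(-2.5000,0).

With y'=λy (z=hλ):
  y_{n+1} = y_n + z·[9/10·y_n + 1/10·y_{n+1}] ⇒ (1 − 1/10z)y_{n+1} = (1 + 9/10z)y_n
  Hence R(z) = (1 + 9/10z)/(1 − 1/10z).

Need |R(x)|<1, x<0.
x=-1.69: |R|=0.4457
R=−1: 1+9/10x = −1+1/10x ⇒ -4/5x=2 ⇒ x=2/(-4/5)=-2.5000
Confirm numerically:
  x=-2.101: |R|=0.73622 <1
  x=-2.056: |R|=0.70537 <1
  x=-1.936: |R|=0.62198 <1
  x=-1.482: |R|=0.29072 <1
  x=-3.011: |R|=1.31420 >1
  x=-2.839: |R|=1.21123 >1
  x=-2.642: |R|=1.08986 >1
Stable set (-2.5000, 0).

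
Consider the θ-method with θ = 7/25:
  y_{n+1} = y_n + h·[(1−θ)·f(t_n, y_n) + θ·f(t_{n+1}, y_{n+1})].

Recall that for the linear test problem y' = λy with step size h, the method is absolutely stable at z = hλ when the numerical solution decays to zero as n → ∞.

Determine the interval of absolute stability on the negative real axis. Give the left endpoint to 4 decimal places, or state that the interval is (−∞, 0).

Test eqn y'=λy, z=hλ:
  y_{n+1} = y_n + z·[18/25·y_n + 7/25·y_{n+1}] ⇒ (1 − 7/25z)y_{n+1} = (1 + 18/25z)y_n
  R(z) = (1 + 18/25z)/(1 − 7/25z).

Solve |R(x)|<1 on ℝ⁻.
x=-1.23: |R|=0.0851
R=−1: 1+18/25x = −1+7/25x ⇒ -11/25x=2 ⇒ x=2/(-11/25)=-4.5455
Confirm numerically:
  x=-4.392: |R|=0.96972 <1
  x=-4.271: |R|=0.94501 <1
  x=-3.555: |R|=0.78160 <1
  x=-4.865: |R|=1.05952 >1
  x=-4.594: |R|=1.00934 >1
So |R|<1 on (-4.5455, 0).

z∈(-4.5455,0).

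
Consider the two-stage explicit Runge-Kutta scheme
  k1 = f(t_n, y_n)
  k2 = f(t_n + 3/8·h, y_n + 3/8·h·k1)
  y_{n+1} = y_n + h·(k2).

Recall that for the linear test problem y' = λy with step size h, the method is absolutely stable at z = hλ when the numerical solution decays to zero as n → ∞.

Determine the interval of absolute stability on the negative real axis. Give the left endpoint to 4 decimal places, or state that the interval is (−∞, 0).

z∈(-2.6667,0).

With y'=λy (z=hλ):
  k1=λy_n ⇒ h·k1=z·y_n;  k2=λ(1+3/8z)y_n ⇒ h·k2=z(1+3/8z)y_n
  y_{n+1}/y_n = 1 + z(1+3/8z) = 1 + z + 3/8z²
  so R(z) = 1 + z + 3/8z².

Boundary: |R(x)|=1, x<0.
x=-0.5: |R|=0.5938
R=1: x+3/8x²=0 ⇒ x=−8/3=-2.6667; min R=1−1/(4·3/8)=0.3333>−1
Confirm numerically:
  x=-1.816: |R|=0.42070 <1
  x=-1.504: |R|=0.34426 <1
  x=-1.148: |R|=0.34621 <1
  x=-3.228: |R|=1.67949 >1
  x=-2.955: |R|=1.31951 >1
  x=-2.849: |R|=1.19480 >1
So |R|<1 on (-2.6667, 0).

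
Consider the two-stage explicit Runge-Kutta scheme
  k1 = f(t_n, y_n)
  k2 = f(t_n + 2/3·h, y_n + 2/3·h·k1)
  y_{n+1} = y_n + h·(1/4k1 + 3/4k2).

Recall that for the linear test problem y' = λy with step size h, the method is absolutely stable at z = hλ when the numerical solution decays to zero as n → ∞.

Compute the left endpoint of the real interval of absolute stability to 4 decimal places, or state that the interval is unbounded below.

z* = -2.0000.

Set f=λy, z=hλ:
  k1=λy_n ⇒ h·k1=z·y_n;  k2=λ(1+2/3z)y_n ⇒ h·k2=z(1+2/3z)y_n
  y_{n+1}/y_n = 1 + 1/4z + 3/4z(1+2/3z) = 1 + z + 1/2z²
  R(z) = 1 + z + 1/2z².

Find x<0 with |R(x)|<1.
x=-0.58: |R|=0.5882
R=1: x+1/2x²=0 ⇒ x=−2=-2.0000; min R=1−1/(4·1/2)=0.5000>−1
Confirm numerically:
  x=-1.797: |R|=0.81760 <1
  x=-1.585: |R|=0.67111 <1
  x=-1.533: |R|=0.64204 <1
  x=-1.058: |R|=0.50168 <1
  x=-2.555: |R|=1.70901 >1
  x=-2.514: |R|=1.64610 >1
  x=-2.141: |R|=1.15094 >1
Stable set (-2.0000, 0).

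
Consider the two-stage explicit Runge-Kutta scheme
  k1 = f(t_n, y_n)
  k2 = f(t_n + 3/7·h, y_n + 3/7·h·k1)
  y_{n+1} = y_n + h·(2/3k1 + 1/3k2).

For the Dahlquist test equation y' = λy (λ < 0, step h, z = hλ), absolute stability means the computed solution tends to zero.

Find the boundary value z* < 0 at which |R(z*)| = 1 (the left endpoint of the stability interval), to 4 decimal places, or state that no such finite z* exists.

Test eqn y'=λy, z=hλ:
  k1=λy_n ⇒ h·k1=z·y_n;  k2=λ(1+3/7z)y_n ⇒ h·k2=z(1+3/7z)y_n
  y_{n+1}/y_n = 1 + 2/3z + 1/3z(1+3/7z) = 1 + z + 1/7z²
  so R(z) = 1 + z + 1/7z².

Boundary: |R(x)|=1, x<0.
x=-1.09: |R|=0.0797
R=1: x+1/7x²=0 ⇒ x=−7=-7.0000; min R=1−1/(4·1/7)=-0.7500>−1
Confirm numerically:
  x=-5.406: |R|=0.23102 <1
  x=-5.394: |R|=0.23754 <1
  x=-5.294: |R|=0.29022 <1
  x=-5.193: |R|=0.34054 <1
  x=-7.437: |R|=1.46428 >1
  x=-7.167: |R|=1.17098 >1
So |R|<1 on (-7.0000, 0).

z* = -7.0000.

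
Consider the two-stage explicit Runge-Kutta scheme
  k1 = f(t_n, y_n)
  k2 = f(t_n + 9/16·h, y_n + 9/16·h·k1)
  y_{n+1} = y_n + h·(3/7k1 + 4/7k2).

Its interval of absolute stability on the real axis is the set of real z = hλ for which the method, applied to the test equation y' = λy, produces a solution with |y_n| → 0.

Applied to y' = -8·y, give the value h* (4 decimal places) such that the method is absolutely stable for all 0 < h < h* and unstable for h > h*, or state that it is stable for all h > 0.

(-3.1111,0); λ=-8 ⇒ h* = (28/9)/8 = 0.3889.

On y'=λy, z=hλ:
  k1=λy_n ⇒ h·k1=z·y_n;  k2=λ(1+9/16z)y_n ⇒ h·k2=z(1+9/16z)y_n
  y_{n+1}/y_n = 1 + 3/7z + 4/7z(1+9/16z) = 1 + z + 9/28z²
  R(z) = 1 + z + 9/28z².

Solve |R(x)|<1 on ℝ⁻.
x=-0.36: |R|=0.6817
R=1: x+9/28x²=0 ⇒ x=−28/9=-3.1111; min R=1−1/(4·9/28)=0.2222>−1
Confirm numerically:
  x=-2.733: |R|=0.66784 <1
  x=-2.604: |R|=0.57555 <1
  x=-2.460: |R|=0.48516 <1
  x=-2.174: |R|=0.34516 <1
  x=-3.555: |R|=1.50722 >1
  x=-3.242: |R|=1.13640 >1
So |R|<1 on (-3.1111, 0).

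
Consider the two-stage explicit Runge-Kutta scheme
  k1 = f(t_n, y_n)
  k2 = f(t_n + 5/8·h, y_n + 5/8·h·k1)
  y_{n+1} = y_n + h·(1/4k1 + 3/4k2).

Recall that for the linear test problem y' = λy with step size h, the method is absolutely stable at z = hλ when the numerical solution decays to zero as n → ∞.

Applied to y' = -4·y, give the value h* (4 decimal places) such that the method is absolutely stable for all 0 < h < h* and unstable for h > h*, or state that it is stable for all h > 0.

With y'=λy (z=hλ):
  k1=λy_n ⇒ h·k1=z·y_n;  k2=λ(1+5/8z)y_n ⇒ h·k2=z(1+5/8z)y_n
  y_{n+1}/y_n = 1 + 1/4z + 3/4z(1+5/8z) = 1 + z + 15/32z²
  Hence R(z) = 1 + z + 15/32z².

Find x<0 with |R(x)|<1.
x=-1.35: |R|=0.5043
R=1: x+15/32x²=0 ⇒ x=−32/15=-2.1333; min R=1−1/(4·15/32)=0.4667>−1
Confirm numerically:
  x=-1.770: |R|=0.69855 <1
  x=-1.163: |R|=0.47102 <1
  x=-0.909: |R|=0.47832 <1
  x=-2.725: |R|=1.75576 >1
  x=-2.219: |R|=1.08911 >1
  x=-2.173: |R|=1.04040 >1
So |R|<1 on (-2.1333, 0).

(-2.1333,0); λ=-4 ⇒ h* = (32/15)/4 = 0.5333.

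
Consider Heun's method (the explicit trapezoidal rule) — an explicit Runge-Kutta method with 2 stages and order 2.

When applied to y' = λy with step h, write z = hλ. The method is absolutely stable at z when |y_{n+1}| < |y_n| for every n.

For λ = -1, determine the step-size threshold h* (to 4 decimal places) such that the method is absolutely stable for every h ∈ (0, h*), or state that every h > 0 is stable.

With y'=λy (z=hλ):
  order 2, 2-stage ⇒ R(z)=1+z+z^2/2
  (e.g. R(-0.53)=0.61045, |R|=0.61045)

Find x<0 with |R(x)|<1.
x=-0.53: |R|=0.6104
|R(-2.28)|=1.3192 |R(-2.05)|=1.0512 |R(-0.94)|=0.5018
Bisect:
  x_lo=-2.7996 |R|=2.1193  x_hi=-0.1194 |R|=0.8877
  mid=-1.45952 |R|=0.60558 →hi
  mid=-2.12957 |R|=1.13796 →lo
  mid=-1.79454 |R|=0.81565 →hi
  mid=-1.96206 |R|=0.96278 →hi
  mid=-2.04581 |R|=1.04686 →lo
  mid=-2.00393 |R|=1.00394 →lo
  mid=-1.98299 |R|=0.98314 →hi
  mid=-1.99346 |R|=0.99349 →hi
  ...
  [-2.00001,-1.99984] ⇒ x*=-2.0000
Stable set (-2.0000, 0).

(-2.0000,0); λ=-1 ⇒ h* = 2.0000.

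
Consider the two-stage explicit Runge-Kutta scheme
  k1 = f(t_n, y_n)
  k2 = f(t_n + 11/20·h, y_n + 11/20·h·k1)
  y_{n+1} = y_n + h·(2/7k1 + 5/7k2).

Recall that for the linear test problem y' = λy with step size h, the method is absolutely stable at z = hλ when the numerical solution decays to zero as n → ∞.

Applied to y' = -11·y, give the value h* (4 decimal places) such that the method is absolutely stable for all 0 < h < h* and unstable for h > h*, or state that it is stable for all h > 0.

(-2.5455,0); λ=-11 ⇒ h* = (28/11)/11 = 0.2314.

On y'=λy, z=hλ:
  k1=λy_n ⇒ h·k1=z·y_n;  k2=λ(1+11/20z)y_n ⇒ h·k2=z(1+11/20z)y_n
  y_{n+1}/y_n = 1 + 2/7z + 5/7z(1+11/20z) = 1 + z + 11/28z²
  ⇒ R(z) = 1 + z + 11/28z².

Solve |R(x)|<1 on ℝ⁻.
x=-0.54: |R|=0.5746
R=1: x+11/28x²=0 ⇒ x=−28/11=-2.5455; min R=1−1/(4·11/28)=0.3636>−1
Confirm numerically:
  x=-2.469: |R|=0.92584 <1
  x=-2.144: |R|=0.66186 <1
  x=-2.054: |R|=0.60343 <1
  x=-1.307: |R|=0.36410 <1
  x=-2.896: |R|=1.39882 >1
  x=-2.661: |R|=1.12079 >1
So |R|<1 on (-2.5455, 0).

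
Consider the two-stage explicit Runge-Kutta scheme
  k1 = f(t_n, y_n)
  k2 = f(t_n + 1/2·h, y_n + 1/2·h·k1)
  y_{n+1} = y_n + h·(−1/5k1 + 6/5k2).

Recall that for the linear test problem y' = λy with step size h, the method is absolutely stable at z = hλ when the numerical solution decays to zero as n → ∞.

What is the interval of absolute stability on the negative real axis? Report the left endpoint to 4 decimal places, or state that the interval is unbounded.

z∈(-1.6667,0).

Set f=λy, z=hλ:
  k1=λy_n ⇒ h·k1=z·y_n;  k2=λ(1+1/2z)y_n ⇒ h·k2=z(1+1/2z)y_n
  y_{n+1}/y_n = 1 − 1/5z + 6/5z(1+1/2z) = 1 + z + 3/5z²
  R(z) = 1 + z + 3/5z².

Need |R(x)|<1, x<0.
x=-0.95: |R|=0.5915
R=1: x+3/5x²=0 ⇒ x=−5/3=-1.6667; min R=1−1/(4·3/5)=0.5833>−1
Confirm numerically:
  x=-1.376: |R|=0.76003 <1
  x=-1.281: |R|=0.70358 <1
  x=-1.160: |R|=0.64736 <1
  x=-2.085: |R|=1.52333 >1
  x=-1.787: |R|=1.12902 >1
Interval (-1.6667, 0).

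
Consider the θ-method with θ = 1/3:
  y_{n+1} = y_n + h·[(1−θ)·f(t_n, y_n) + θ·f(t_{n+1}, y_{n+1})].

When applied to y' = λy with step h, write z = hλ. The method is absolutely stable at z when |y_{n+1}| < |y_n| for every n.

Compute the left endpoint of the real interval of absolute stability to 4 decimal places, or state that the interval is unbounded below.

left endpoint -6.0000.

On y'=λy, z=hλ:
  y_{n+1} = y_n + z·[2/3·y_n + 1/3·y_{n+1}] ⇒ (1 − 1/3z)y_{n+1} = (1 + 2/3z)y_n
  ⇒ R(z) = (1 + 2/3z)/(1 − 1/3z).

Need |R(x)|<1, x<0.
x=-0.9: |R|=0.3077
R=−1: 1+2/3x = −1+1/3x ⇒ -1/3x=2 ⇒ x=2/(-1/3)=-6.0000
Confirm numerically:
  x=-5.442: |R|=0.93390 <1
  x=-4.087: |R|=0.73007 <1
  x=-3.570: |R|=0.63014 <1
  x=-6.478: |R|=1.05043 >1
  x=-6.283: |R|=1.03049 >1
  x=-6.081: |R|=1.00892 >1
So |R|<1 on (-6.0000, 0).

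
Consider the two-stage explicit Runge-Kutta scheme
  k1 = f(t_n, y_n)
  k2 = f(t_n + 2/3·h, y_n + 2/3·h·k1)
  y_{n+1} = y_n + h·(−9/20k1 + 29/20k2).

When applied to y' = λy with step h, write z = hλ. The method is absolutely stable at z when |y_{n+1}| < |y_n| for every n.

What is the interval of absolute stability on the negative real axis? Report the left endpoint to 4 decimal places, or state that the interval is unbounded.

Test eqn y'=λy, z=hλ:
  k1=λy_n ⇒ h·k1=z·y_n;  k2=λ(1+2/3z)y_n ⇒ h·k2=z(1+2/3z)y_n
  y_{n+1}/y_n = 1 − 9/20z + 29/20z(1+2/3z) = 1 + z + 29/30z²
  so R(z) = 1 + z + 29/30z².

Find x<0 with |R(x)|<1.
x=-1.72: |R|=2.1398
R=1: x+29/30x²=0 ⇒ x=−30/29=-1.0345; min R=1−1/(4·29/30)=0.7414>−1
Confirm numerically:
  x=-0.918: |R|=0.89663 <1
  x=-0.815: |R|=0.82708 <1
  x=-0.640: |R|=0.75595 <1
  x=-0.623: |R|=0.75219 <1
  x=-1.282: |R|=1.30674 >1
  x=-1.142: |R|=1.11869 >1
So |R|<1 on (-1.0345, 0).

z∈(-1.0345,0).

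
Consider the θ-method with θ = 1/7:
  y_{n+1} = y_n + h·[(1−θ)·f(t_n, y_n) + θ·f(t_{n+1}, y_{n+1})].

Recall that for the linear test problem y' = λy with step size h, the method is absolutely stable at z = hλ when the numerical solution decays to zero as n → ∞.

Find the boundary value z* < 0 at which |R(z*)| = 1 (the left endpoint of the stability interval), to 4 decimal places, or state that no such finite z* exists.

z* = -2.8000.

On y'=λy, z=hλ:
  y_{n+1} = y_n + z·[6/7·y_n + 1/7·y_{n+1}] ⇒ (1 − 1/7z)y_{n+1} = (1 + 6/7z)y_n
  R(z) = (1 + 6/7z)/(1 − 1/7z).

Boundary: |R(x)|=1, x<0.
x=-1.79: |R|=0.4255
R=−1: 1+6/7x = −1+1/7x ⇒ -5/7x=2 ⇒ x=2/(-5/7)=-2.8000
Confirm numerically:
  x=-2.601: |R|=0.89636 <1
  x=-1.968: |R|=0.53613 <1
  x=-1.151: |R|=0.01153 <1
  x=-3.393: |R|=1.28529 >1
  x=-2.911: |R|=1.05600 >1
  x=-2.853: |R|=1.02690 >1
Stable set (-2.8000, 0).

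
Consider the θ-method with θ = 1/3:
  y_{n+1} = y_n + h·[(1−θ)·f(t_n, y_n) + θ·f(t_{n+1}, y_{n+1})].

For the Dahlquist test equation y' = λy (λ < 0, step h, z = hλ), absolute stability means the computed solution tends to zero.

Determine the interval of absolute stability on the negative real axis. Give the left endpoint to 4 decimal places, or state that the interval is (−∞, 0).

Test eqn y'=λy, z=hλ:
  y_{n+1} = y_n + z·[2/3·y_n + 1/3·y_{n+1}] ⇒ (1 − 1/3z)y_{n+1} = (1 + 2/3z)y_n
  so R(z) = (1 + 2/3z)/(1 − 1/3z).

Need |R(x)|<1, x<0.
x=-0.61: |R|=0.4931
R=−1: 1+2/3x = −1+1/3x ⇒ -1/3x=2 ⇒ x=2/(-1/3)=-6.0000
Confirm numerically:
  x=-5.635: |R|=0.95773 <1
  x=-5.464: |R|=0.93667 <1
  x=-4.764: |R|=0.84080 <1
  x=-3.933: |R|=0.70186 <1
  x=-6.549: |R|=1.05749 >1
  x=-6.477: |R|=1.05033 >1
  x=-6.072: |R|=1.00794 >1
Interval (-6.0000, 0).

z∈(-6.0000,0).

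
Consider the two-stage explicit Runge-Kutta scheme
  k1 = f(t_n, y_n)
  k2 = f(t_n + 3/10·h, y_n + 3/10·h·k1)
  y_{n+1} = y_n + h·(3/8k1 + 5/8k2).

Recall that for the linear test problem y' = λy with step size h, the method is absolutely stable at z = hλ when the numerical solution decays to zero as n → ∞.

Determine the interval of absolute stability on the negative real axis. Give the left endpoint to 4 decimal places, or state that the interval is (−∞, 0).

(-5.3333, 0).

Set f=λy, z=hλ:
  k1=λy_n ⇒ h·k1=z·y_n;  k2=λ(1+3/10z)y_n ⇒ h·k2=z(1+3/10z)y_n
  y_{n+1}/y_n = 1 + 3/8z + 5/8z(1+3/10z) = 1 + z + 3/16z²
  R(z) = 1 + z + 3/16z².

Solve |R(x)|<1 on ℝ⁻.
x=-1.44: |R|=0.0512
R=1: x+3/16x²=0 ⇒ x=−16/3=-5.3333; min R=1−1/(4·3/16)=-0.3333>−1
Confirm numerically:
  x=-4.731: |R|=0.46569 <1
  x=-3.723: |R|=0.12411 <1
  x=-2.560: |R|=0.33120 <1
  x=-5.619: |R|=1.30097 >1
  x=-5.545: |R|=1.22007 >1
  x=-5.513: |R|=1.18572 >1
So |R|<1 on (-5.3333, 0).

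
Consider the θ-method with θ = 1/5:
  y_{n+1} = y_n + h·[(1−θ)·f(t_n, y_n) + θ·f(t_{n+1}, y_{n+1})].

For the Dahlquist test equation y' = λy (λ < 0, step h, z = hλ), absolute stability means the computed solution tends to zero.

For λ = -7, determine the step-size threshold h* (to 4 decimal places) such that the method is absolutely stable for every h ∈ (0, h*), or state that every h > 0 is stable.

(-3.3333,0); λ=-7 ⇒ h* = (10/3)/7 = 0.4762.

Test eqn y'=λy, z=hλ:
  y_{n+1} = y_n + z·[4/5·y_n + 1/5·y_{n+1}] ⇒ (1 − 1/5z)y_{n+1} = (1 + 4/5z)y_n
  so R(z) = (1 + 4/5z)/(1 − 1/5z).

Find x<0 with |R(x)|<1.
x=-1.7: |R|=0.2687
R=−1: 1+4/5x = −1+1/5x ⇒ -3/5x=2 ⇒ x=2/(-3/5)=-3.3333
Confirm numerically:
  x=-3.068: |R|=0.90134 <1
  x=-2.887: |R|=0.83023 <1
  x=-2.262: |R|=0.55742 <1
  x=-1.602: |R|=0.21327 <1
  x=-3.779: |R|=1.15230 >1
  x=-3.659: |R|=1.11283 >1
  x=-3.618: |R|=1.09909 >1
Interval (-3.3333, 0).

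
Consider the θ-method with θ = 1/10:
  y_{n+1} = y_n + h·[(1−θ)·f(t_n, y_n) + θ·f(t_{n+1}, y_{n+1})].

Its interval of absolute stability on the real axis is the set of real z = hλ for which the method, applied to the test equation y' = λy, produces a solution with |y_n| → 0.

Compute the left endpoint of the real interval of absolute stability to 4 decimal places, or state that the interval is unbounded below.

Set f=λy, z=hλ:
  y_{n+1} = y_n + z·[9/10·y_n + 1/10·y_{n+1}] ⇒ (1 − 1/10z)y_{n+1} = (1 + 9/10z)y_n
  so R(z) = (1 + 9/10z)/(1 − 1/10z).

Find x<0 with |R(x)|<1.
x=-0.54: |R|=0.4877
R=−1: 1+9/10x = −1+1/10x ⇒ -4/5x=2 ⇒ x=2/(-4/5)=-2.5000
Confirm numerically:
  x=-1.753: |R|=0.49153 <1
  x=-1.527: |R|=0.32472 <1
  x=-1.206: |R|=0.07621 <1
  x=-2.725: |R|=1.14145 >1
  x=-2.709: |R|=1.13156 >1
  x=-2.668: |R|=1.10609 >1
Stable set (-2.5000, 0).

z* = -2.5000.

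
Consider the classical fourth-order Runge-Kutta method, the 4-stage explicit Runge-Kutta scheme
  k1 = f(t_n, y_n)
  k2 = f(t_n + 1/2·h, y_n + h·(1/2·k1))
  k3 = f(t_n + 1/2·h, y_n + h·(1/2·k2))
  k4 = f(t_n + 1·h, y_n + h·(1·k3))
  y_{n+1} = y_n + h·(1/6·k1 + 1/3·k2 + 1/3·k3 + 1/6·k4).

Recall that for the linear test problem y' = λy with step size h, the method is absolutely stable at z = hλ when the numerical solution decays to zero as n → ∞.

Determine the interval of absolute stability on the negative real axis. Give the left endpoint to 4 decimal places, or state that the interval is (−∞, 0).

(-2.7853, 0).

Set f=λy, z=hλ:
  order 4, 4-stage ⇒ R(z)=1+z+z^2/2+z^3/6+z^4/24
  (e.g. R(-1.23)=0.31167, |R|=0.31167)

Boundary: |R(x)|=1, x<0.
x=-1.23: |R|=0.3117
|R(-2.41)|=0.5667 |R(-1.69)|=0.2735 |R(-0.6)|=0.5494
Bisect:
  x_lo=-3.6351 |R|=3.2417  x_hi=-0.0696 |R|=0.9328
  mid=-1.85236 |R|=0.29450 →hi
  mid=-2.74375 |R|=0.93915 →hi
  mid=-3.18945 |R|=1.80108 →lo
  mid=-2.96660 |R|=1.30958 →lo
  mid=-2.85518 |R|=1.11058 →lo
  mid=-2.79946 |R|=1.02158 →lo
  mid=-2.77161 |R|=0.97956 →hi
  mid=-2.78554 |R|=1.00037 →lo
  mid=-2.77857 |R|=0.98991 →hi
  mid=-2.78205 |R|=0.99513 →hi
  ...
  [-2.78532,-2.78510] ⇒ x*=-2.7853
Stable set (-2.7853, 0).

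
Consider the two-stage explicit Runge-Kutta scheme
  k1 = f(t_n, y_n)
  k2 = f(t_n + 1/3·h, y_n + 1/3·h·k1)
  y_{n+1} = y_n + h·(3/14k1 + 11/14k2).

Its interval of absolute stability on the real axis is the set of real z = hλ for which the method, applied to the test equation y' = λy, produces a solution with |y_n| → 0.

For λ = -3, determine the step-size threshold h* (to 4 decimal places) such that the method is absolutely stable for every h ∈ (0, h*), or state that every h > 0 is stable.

With y'=λy (z=hλ):
  k1=λy_n ⇒ h·k1=z·y_n;  k2=λ(1+1/3z)y_n ⇒ h·k2=z(1+1/3z)y_n
  y_{n+1}/y_n = 1 + 3/14z + 11/14z(1+1/3z) = 1 + z + 11/42z²
  ⇒ R(z) = 1 + z + 11/42z².

Boundary: |R(x)|=1, x<0.
x=-0.46: |R|=0.5954
R=1: x+11/42x²=0 ⇒ x=−42/11=-3.8182; min R=1−1/(4·11/42)=0.0455>−1
Confirm numerically:
  x=-3.393: |R|=0.62217 <1
  x=-2.702: |R|=0.21012 <1
  x=-2.671: |R|=0.19749 <1
  x=-2.123: |R|=0.05744 <1
  x=-4.316: |R|=1.56272 >1
  x=-3.900: |R|=1.08357 >1
Stable set (-3.8182, 0).

(-3.8182,0); λ=-3 ⇒ h* = (42/11)/3 = 1.2727.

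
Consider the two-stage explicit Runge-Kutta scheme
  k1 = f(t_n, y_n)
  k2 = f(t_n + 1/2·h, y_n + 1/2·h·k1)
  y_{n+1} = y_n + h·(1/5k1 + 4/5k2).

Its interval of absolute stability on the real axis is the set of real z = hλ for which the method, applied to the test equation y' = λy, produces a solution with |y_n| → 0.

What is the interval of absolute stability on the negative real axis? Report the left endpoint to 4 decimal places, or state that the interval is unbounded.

Test eqn y'=λy, z=hλ:
  k1=λy_n ⇒ h·k1=z·y_n;  k2=λ(1+1/2z)y_n ⇒ h·k2=z(1+1/2z)y_n
  y_{n+1}/y_n = 1 + 1/5z + 4/5z(1+1/2z) = 1 + z + 2/5z²
  Hence R(z) = 1 + z + 2/5z².

Need |R(x)|<1, x<0.
x=-1.52: |R|=0.4042
R=1: x+2/5x²=0 ⇒ x=−5/2=-2.5000; min R=1−1/(4·2/5)=0.3750>−1
Confirm numerically:
  x=-1.952: |R|=0.57212 <1
  x=-1.646: |R|=0.43773 <1
  x=-1.281: |R|=0.37538 <1
  x=-1.142: |R|=0.37967 <1
  x=-2.830: |R|=1.37356 >1
  x=-2.807: |R|=1.34470 >1
Interval (-2.5000, 0).

z∈(-2.5000,0).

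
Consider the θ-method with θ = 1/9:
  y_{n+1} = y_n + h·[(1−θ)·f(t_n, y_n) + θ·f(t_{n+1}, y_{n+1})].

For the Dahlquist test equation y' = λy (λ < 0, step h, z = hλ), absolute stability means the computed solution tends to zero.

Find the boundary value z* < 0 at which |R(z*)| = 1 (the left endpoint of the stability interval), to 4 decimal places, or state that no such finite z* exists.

Test eqn y'=λy, z=hλ:
  y_{n+1} = y_n + z·[8/9·y_n + 1/9·y_{n+1}] ⇒ (1 − 1/9z)y_{n+1} = (1 + 8/9z)y_n
  so R(z) = (1 + 8/9z)/(1 − 1/9z).

Boundary: |R(x)|=1, x<0.
x=-1.09: |R|=0.0278
R=−1: 1+8/9x = −1+1/9x ⇒ -7/9x=2 ⇒ x=2/(-7/9)=-2.5714
Confirm numerically:
  x=-2.249: |R|=0.79936 <1
  x=-2.218: |R|=0.77946 <1
  x=-1.768: |R|=0.47771 <1
  x=-1.753: |R|=0.46722 <1
  x=-3.162: |R|=1.33991 >1
  x=-2.938: |R|=1.21494 >1
  x=-2.823: |R|=1.14895 >1
So |R|<1 on (-2.5714, 0).

left endpoint -2.5714.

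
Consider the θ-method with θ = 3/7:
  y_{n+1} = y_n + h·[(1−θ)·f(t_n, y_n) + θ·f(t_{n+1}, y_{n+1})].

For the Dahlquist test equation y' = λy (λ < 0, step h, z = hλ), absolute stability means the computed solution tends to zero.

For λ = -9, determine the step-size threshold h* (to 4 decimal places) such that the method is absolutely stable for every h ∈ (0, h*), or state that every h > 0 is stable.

(-14.0000,0); λ=-9 ⇒ h* = (14)/9 = 1.5556.

Set f=λy, z=hλ:
  y_{n+1} = y_n + z·[4/7·y_n + 3/7·y_{n+1}] ⇒ (1 − 3/7z)y_{n+1} = (1 + 4/7z)y_n
  ⇒ R(z) = (1 + 4/7z)/(1 − 3/7z).

Boundary: |R(x)|=1, x<0.
x=-1.38: |R|=0.1329
R=−1: 1+4/7x = −1+3/7x ⇒ -1/7x=2 ⇒ x=2/(-1/7)=-14.0000
Confirm numerically:
  x=-12.397: |R|=0.96373 <1
  x=-7.890: |R|=0.80078 <1
  x=-5.916: |R|=0.67335 <1
  x=-14.464: |R|=1.00921 >1
  x=-14.352: |R|=1.00703 >1
So |R|<1 on (-14.0000, 0).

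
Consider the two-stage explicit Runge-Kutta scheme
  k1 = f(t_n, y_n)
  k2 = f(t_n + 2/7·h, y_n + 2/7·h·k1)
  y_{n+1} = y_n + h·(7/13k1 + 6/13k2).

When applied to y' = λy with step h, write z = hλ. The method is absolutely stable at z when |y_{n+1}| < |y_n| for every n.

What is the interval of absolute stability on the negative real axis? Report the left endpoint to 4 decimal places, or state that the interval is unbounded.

On y'=λy, z=hλ:
  k1=λy_n ⇒ h·k1=z·y_n;  k2=λ(1+2/7z)y_n ⇒ h·k2=z(1+2/7z)y_n
  y_{n+1}/y_n = 1 + 7/13z + 6/13z(1+2/7z) = 1 + z + 12/91z²
  R(z) = 1 + z + 12/91z².

Boundary: |R(x)|=1, x<0.
x=-0.87: |R|=0.2298
R=1: x+12/91x²=0 ⇒ x=−91/12=-7.5833; min R=1−1/(4·12/91)=-0.8958>−1
Confirm numerically:
  x=-6.337: |R|=0.04150 <1
  x=-4.653: |R|=0.79800 <1
  x=-3.783: |R|=0.89582 <1
  x=-8.011: |R|=1.45179 >1
  x=-7.691: |R|=1.10920 >1
So |R|<1 on (-7.5833, 0).

(-7.5833, 0).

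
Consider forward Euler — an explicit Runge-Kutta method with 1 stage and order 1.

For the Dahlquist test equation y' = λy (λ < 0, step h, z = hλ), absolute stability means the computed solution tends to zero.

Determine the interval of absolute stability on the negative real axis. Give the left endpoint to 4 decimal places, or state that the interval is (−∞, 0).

(-2.0000, 0).

On y'=λy, z=hλ:
  order 1, 1-stage ⇒ R(z)=1+z
  (e.g. R(-1.09)=-0.09000, |R|=0.09000)

Solve |R(x)|<1 on ℝ⁻.
x=-1.09: |R|=0.0900
|R(-1.18)|=0.1800 |R(-1)|=0.0000 |R(-0.72)|=0.2800
Bisect:
  x_lo=-2.5235 |R|=1.5235  x_hi=-0.2504 |R|=0.7496
  mid=-1.38699 |R|=0.38699 →hi
  mid=-1.95527 |R|=0.95527 →hi
  mid=-2.23940 |R|=1.23940 →lo
  mid=-2.09734 |R|=1.09734 →lo
  mid=-2.02630 |R|=1.02630 →lo
  mid=-1.99078 |R|=0.99078 →hi
  mid=-2.00854 |R|=1.00854 →lo
  mid=-1.99966 |R|=0.99966 →hi
  mid=-2.00410 |R|=1.00410 →lo
  mid=-2.00188 |R|=1.00188 →lo
  ...
  [-2.00008,-1.99994] ⇒ x*=-2.0000
Interval (-2.0000, 0).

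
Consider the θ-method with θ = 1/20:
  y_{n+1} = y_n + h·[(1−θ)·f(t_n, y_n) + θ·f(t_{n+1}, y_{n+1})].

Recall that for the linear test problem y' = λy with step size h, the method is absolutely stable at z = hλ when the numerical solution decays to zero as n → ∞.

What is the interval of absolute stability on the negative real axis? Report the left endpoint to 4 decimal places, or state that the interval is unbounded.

Test eqn y'=λy, z=hλ:
  y_{n+1} = y_n + z·[19/20·y_n + 1/20·y_{n+1}] ⇒ (1 − 1/20z)y_{n+1} = (1 + 19/20z)y_n
  so R(z) = (1 + 19/20z)/(1 − 1/20z).

Boundary: |R(x)|=1, x<0.
x=-1.12: |R|=0.0606
R=−1: 1+19/20x = −1+1/20x ⇒ -9/10x=2 ⇒ x=2/(-9/10)=-2.2222
Confirm numerically:
  x=-1.653: |R|=0.52681 <1
  x=-1.368: |R|=0.28042 <1
  x=-1.269: |R|=0.19329 <1
  x=-2.646: |R|=1.33684 >1
  x=-2.458: |R|=1.18897 >1
So |R|<1 on (-2.2222, 0).

(-2.2222, 0).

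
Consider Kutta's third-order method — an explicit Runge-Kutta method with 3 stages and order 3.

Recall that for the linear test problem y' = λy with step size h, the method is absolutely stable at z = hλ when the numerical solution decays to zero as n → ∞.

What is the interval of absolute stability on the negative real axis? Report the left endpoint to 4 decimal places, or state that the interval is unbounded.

z∈(-2.5127,0).

Set f=λy, z=hλ:
  order 3, 3-stage ⇒ R(z)=1+z+z^2/2+z^3/6
  (e.g. R(-1.57)=0.01747, |R|=0.01747)

Boundary: |R(x)|=1, x<0.
x=-1.57: |R|=0.0175
|R(-2)|=0.3333 |R(-0.98)|=0.3433 |R(-0.81)|=0.4295
Bisect:
  x_lo=-3.2808 |R|=2.7845  x_hi=-0.0932 |R|=0.9110
  mid=-1.68699 |R|=0.06420 →hi
  mid=-2.48388 |R|=0.95317 →hi
  mid=-2.88233 |R|=1.71939 →lo
  mid=-2.68310 |R|=1.30288 →lo
  mid=-2.58349 |R|=1.12017 →lo
  mid=-2.53369 |R|=1.03477 →lo
  mid=-2.50878 |R|=0.99350 →hi
  mid=-2.52124 |R|=1.01401 →lo
  mid=-2.51501 |R|=1.00373 →lo
  mid=-2.51190 |R|=0.99861 →hi
  ...
  [-2.51287,-2.51268] ⇒ x*=-2.5127
Stable set (-2.5127, 0).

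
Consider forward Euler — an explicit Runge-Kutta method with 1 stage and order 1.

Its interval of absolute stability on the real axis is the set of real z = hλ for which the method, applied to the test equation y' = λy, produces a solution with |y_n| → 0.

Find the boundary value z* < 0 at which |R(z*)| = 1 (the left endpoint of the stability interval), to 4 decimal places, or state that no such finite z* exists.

Test eqn y'=λy, z=hλ:
  order 1, 1-stage ⇒ R(z)=1+z
  (e.g. R(-0.71)=0.29000, |R|=0.29000)

Solve |R(x)|<1 on ℝ⁻.
x=-0.71: |R|=0.2900
|R(-2.02)|=1.0200 |R(-1.99)|=0.9900 |R(-0.85)|=0.1500
Bisect:
  x_lo=-2.7207 |R|=1.7207  x_hi=-0.1716 |R|=0.8284
  mid=-1.44613 |R|=0.44613 →hi
  mid=-2.08341 |R|=1.08341 →lo
  mid=-1.76477 |R|=0.76477 →hi
  mid=-1.92409 |R|=0.92409 →hi
  mid=-2.00375 |R|=1.00375 →lo
  mid=-1.96392 |R|=0.96392 →hi
  mid=-1.98383 |R|=0.98383 →hi
  mid=-1.99379 |R|=0.99379 →hi
  ...
  [-2.00002,-1.99986] ⇒ x*=-2.0000
Interval (-2.0000, 0).

z* = -2.0000.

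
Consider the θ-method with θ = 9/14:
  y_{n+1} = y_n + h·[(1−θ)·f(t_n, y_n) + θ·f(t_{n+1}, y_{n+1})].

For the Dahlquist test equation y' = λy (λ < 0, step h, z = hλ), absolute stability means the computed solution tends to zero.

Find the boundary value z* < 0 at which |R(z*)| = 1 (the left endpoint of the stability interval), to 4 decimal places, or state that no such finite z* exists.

On y'=λy, z=hλ:
  y_{n+1} = y_n + z·[5/14·y_n + 9/14·y_{n+1}] ⇒ (1 − 9/14z)y_{n+1} = (1 + 5/14z)y_n
  Hence R(z) = (1 + 5/14z)/(1 − 9/14z).

Boundary: |R(x)|=1, x<0.
x=-0.58: |R|=0.5775
x=-2: |R|=0.1250
x=-10: |R|=0.3462
x=-100: |R|=0.5317
θ=9/14≥1/2 ⇒ |1+5/14x|<|1−9/14x| ∀x<0 ⇒ unbounded interval.

unbounded; (−∞, 0).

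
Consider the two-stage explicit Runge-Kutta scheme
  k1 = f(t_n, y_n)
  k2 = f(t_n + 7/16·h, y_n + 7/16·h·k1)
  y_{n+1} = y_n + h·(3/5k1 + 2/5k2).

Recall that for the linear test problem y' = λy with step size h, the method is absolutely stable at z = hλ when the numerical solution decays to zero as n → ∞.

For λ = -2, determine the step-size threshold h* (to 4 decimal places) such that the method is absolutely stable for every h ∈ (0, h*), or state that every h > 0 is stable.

Test eqn y'=λy, z=hλ:
  k1=λy_n ⇒ h·k1=z·y_n;  k2=λ(1+7/16z)y_n ⇒ h·k2=z(1+7/16z)y_n
  y_{n+1}/y_n = 1 + 3/5z + 2/5z(1+7/16z) = 1 + z + 7/40z²
  R(z) = 1 + z + 7/40z².

Need |R(x)|<1, x<0.
x=-1.25: |R|=0.0234
R=1: x+7/40x²=0 ⇒ x=−40/7=-5.7143; min R=1−1/(4·7/40)=-0.4286>−1
Confirm numerically:
  x=-5.647: |R|=0.93351 <1
  x=-5.224: |R|=0.55178 <1
  x=-2.800: |R|=0.42800 <1
  x=-6.274: |R|=1.61454 >1
  x=-6.135: |R|=1.45169 >1
So |R|<1 on (-5.7143, 0).

(-5.7143,0); λ=-2 ⇒ h* = (40/7)/2 = 2.8571.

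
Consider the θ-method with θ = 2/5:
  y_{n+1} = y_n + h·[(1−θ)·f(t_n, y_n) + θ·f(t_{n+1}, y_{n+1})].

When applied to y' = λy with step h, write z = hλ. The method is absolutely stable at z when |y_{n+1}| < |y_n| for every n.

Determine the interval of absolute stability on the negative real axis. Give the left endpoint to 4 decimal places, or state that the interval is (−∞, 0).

With y'=λy (z=hλ):
  y_{n+1} = y_n + z·[3/5·y_n + 2/5·y_{n+1}] ⇒ (1 − 2/5z)y_{n+1} = (1 + 3/5z)y_n
  ⇒ R(z) = (1 + 3/5z)/(1 − 2/5z).

Boundary: |R(x)|=1, x<0.
x=-1.25: |R|=0.1667
R=−1: 1+3/5x = −1+2/5x ⇒ -1/5x=2 ⇒ x=2/(-1/5)=-10.0000
Confirm numerically:
  x=-9.402: |R|=0.97488 <1
  x=-6.382: |R|=0.79633 <1
  x=-4.692: |R|=0.63098 <1
  x=-10.430: |R|=1.01663 >1
  x=-10.410: |R|=1.01588 >1
  x=-10.096: |R|=1.00381 >1
So |R|<1 on (-10.0000, 0).

(-10.0000, 0).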